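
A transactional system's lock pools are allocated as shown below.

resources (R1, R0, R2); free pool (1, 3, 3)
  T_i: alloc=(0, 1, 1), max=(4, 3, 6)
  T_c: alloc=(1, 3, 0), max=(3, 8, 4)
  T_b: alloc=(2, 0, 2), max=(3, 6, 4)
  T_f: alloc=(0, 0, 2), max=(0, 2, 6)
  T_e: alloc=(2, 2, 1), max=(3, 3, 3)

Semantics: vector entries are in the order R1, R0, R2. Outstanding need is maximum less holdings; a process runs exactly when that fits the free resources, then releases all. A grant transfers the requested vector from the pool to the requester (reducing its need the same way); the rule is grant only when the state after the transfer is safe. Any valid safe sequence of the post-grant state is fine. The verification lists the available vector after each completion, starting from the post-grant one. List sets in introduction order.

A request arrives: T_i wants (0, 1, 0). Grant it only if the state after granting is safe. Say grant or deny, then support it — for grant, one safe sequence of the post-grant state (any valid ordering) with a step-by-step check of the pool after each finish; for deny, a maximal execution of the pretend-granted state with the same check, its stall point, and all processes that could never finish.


DENY — the pretend-granted state is unsafe.
Key observation: after T_e, T_f the pool peaks at (3, 4, 6), and each blocked process is short somewhere: T_i on R1; T_c on R0; T_b on R0.
Pretend the grant happened; the run T_e, T_f goes as far as possible. Check, step by step:
  pool = (1, 2, 3)
  run T_e (needs (1, 1, 2), free (1, 2, 3)); after release of (2, 2, 1) the pool is (3, 4, 4)
  run T_f (needs (0, 2, 4), free (3, 4, 4)); after release of (0, 0, 2) the pool is (3, 4, 6)
  T_i cannot run: need (4, 1, 5) vs free (3, 4, 6) (insufficient R1)
  T_c cannot run: need (2, 5, 4) vs free (3, 4, 6) (insufficient R0)
  T_b cannot run: need (1, 6, 2) vs free (3, 4, 6) (insufficient R0)
Post-grant, the permanently blocked set is T_i, T_c and T_b.


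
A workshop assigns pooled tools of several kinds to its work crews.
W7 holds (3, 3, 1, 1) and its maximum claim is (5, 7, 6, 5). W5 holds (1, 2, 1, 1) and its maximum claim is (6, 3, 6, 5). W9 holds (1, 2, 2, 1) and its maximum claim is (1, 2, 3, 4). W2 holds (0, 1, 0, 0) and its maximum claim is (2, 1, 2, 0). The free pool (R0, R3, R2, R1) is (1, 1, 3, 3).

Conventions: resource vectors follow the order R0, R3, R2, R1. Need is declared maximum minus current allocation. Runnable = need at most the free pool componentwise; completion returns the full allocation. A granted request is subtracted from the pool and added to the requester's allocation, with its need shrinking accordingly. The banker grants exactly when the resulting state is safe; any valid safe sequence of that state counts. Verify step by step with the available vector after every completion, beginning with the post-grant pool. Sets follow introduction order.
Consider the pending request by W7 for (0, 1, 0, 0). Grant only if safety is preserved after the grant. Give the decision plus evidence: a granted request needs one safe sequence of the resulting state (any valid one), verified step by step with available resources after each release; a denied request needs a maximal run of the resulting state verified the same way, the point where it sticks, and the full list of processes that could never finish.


GRANT: granting preserves safety; a valid post-grant sequence is W9, W2, W7, W5.
Key observation: with (1, 0, 3, 3) left after the transfer, W9 can run at once — the state stays safe.
Check on the post-grant state, step by step:
  pool = (1, 0, 3, 3)
  run W9 (needs (0, 0, 1, 3), free (1, 0, 3, 3)); after release of (1, 2, 2, 1) the pool is (2, 2, 5, 4)
  run W2 (needs (2, 0, 2, 0), free (2, 2, 5, 4)); after release of (0, 1, 0, 0) the pool is (2, 3, 5, 4)
  run W7 (needs (2, 3, 5, 4), free (2, 3, 5, 4)); after release of (3, 4, 1, 1) the pool is (5, 7, 6, 5)
  run W5 (needs (5, 1, 5, 4), free (5, 7, 6, 5)); after release of (1, 2, 1, 1) the pool is (6, 9, 7, 6)


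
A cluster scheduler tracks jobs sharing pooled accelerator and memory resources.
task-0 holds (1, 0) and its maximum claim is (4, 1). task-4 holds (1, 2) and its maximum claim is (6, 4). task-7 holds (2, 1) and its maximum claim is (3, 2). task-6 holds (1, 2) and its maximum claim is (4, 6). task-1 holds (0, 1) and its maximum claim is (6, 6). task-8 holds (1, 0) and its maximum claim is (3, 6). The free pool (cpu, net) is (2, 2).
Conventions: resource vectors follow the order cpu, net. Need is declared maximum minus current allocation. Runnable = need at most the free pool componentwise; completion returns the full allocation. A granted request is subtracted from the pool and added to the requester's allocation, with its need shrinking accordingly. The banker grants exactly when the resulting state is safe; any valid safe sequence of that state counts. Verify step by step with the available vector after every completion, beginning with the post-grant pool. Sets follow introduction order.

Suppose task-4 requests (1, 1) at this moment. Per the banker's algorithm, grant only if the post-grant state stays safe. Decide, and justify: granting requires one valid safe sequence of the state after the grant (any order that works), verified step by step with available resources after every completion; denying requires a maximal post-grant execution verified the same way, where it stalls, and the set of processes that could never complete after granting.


GRANT — the state after the grant stays safe, e.g. via task-7, task-0, task-4, task-1, task-6, task-8.
Key observation: granting shrinks the pool to (1, 1), yet task-7 still fits and the chain goes through.
Verifying the post-grant state step by step:
  pool = (1, 1)
  task-7: need (1, 1) fits (1, 1); releases (2, 1), pool now (3, 2)
  task-0: need (3, 1) fits (3, 2); releases (1, 0), pool now (4, 2)
  task-4: need (4, 1) fits (4, 2); releases (2, 3), pool now (6, 5)
  task-1: need (6, 5) fits (6, 5); releases (0, 1), pool now (6, 6)
  task-6: need (3, 4) fits (6, 6); releases (1, 2), pool now (7, 8)
  task-8: need (2, 6) fits (7, 8); releases (1, 0), pool now (8, 8)


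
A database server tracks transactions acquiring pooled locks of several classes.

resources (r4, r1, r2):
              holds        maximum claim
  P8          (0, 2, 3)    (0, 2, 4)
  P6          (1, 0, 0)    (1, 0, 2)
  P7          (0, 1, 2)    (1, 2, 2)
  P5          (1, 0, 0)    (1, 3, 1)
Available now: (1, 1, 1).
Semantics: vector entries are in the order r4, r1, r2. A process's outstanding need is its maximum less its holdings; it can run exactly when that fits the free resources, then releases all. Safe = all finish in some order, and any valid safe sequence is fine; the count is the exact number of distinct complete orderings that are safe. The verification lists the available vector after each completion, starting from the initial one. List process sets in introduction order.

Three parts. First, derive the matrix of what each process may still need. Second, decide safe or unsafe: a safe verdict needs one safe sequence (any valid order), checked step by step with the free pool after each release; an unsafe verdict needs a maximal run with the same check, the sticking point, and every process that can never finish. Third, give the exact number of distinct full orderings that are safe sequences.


(1) Remaining need (order r4, r1, r2):
  P8: (0, 0, 1)
  P6: (0, 0, 2)
  P7: (1, 1, 0)
  P5: (0, 3, 1)
(2) SAFE, for example via the order P8, P6, P5, P7.
Key observation: at P8 the run first touches a limit — (0, 0, 1) against (1, 1, 1), exact on a resource it actually requests.
Walking it through:
  pool = (1, 1, 1)
  P8: need (0, 0, 1) fits (1, 1, 1); releases (0, 2, 3), pool now (1, 3, 4)
  P6: need (0, 0, 2) fits (1, 3, 4); releases (1, 0, 0), pool now (2, 3, 4)
  P5: need (0, 3, 1) fits (2, 3, 4); releases (1, 0, 0), pool now (3, 3, 4)
  P7: need (1, 1, 0) fits (3, 3, 4); releases (0, 1, 2), pool now (3, 4, 6)
(3) The exact count: 9 of the possible complete orderings are safe sequences.


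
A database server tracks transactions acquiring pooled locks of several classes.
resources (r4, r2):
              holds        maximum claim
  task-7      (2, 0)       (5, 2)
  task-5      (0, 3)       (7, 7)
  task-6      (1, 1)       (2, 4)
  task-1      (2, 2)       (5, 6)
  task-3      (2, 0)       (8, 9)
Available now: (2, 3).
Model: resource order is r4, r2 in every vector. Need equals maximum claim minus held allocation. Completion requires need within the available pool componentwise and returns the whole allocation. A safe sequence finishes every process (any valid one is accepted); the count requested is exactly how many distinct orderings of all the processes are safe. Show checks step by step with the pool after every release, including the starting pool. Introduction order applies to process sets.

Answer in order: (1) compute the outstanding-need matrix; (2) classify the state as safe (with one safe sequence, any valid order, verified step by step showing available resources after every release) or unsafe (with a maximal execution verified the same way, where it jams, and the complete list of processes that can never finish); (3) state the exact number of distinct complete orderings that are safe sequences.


(1) Need matrix, components ordered r4, r2:
  task-7: (3, 2)
  task-5: (7, 4)
  task-6: (1, 3)
  task-1: (3, 4)
  task-3: (6, 9)
(2) SAFE — a valid safe sequence is task-6, task-1, task-7, task-5, task-3.
Key observation: the order's first zero-slack moment is task-6 ((1, 3) needed, (2, 3) free — a requested resource with nothing to spare).
Check, step by step:
  pool = (2, 3)
  task-6 needs (1, 3) <= (2, 3) -> finishes; pool += (1, 1) = (3, 4)
  task-1 needs (3, 4) <= (3, 4) -> finishes; pool += (2, 2) = (5, 6)
  task-7 needs (3, 2) <= (5, 6) -> finishes; pool += (2, 0) = (7, 6)
  task-5 needs (7, 4) <= (7, 6) -> finishes; pool += (0, 3) = (7, 9)
  task-3 needs (6, 9) <= (7, 9) -> finishes; pool += (2, 0) = (9, 9)
(3) Exactly 2 of the possible complete orderings are safe sequences.


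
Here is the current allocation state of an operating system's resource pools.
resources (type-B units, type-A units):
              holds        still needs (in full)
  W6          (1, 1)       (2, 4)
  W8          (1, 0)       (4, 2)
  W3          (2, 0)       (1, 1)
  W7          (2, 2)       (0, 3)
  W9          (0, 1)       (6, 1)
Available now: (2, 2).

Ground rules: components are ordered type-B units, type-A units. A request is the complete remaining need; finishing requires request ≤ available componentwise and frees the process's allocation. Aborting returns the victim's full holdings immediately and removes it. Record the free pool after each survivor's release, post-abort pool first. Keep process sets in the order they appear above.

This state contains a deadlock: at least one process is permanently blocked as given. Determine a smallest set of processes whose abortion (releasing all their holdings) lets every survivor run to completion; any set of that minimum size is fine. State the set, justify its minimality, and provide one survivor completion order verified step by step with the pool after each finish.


The answer: abort W6.
Key observation: before aborting W6, W7 was permanently blocked — no order could ever run it; afterwards it completes at step 1.
Why nothing smaller works: aborting no one leaves the state deadlocked as given.
Survivors finish in the order: W7, W8, W3, W9. Step-by-step check (pool after the aborts first):
  pool = (3, 3)
  W7: need (0, 3) fits (3, 3); releases (2, 2), pool now (5, 5)
  W8: need (4, 2) fits (5, 5); releases (1, 0), pool now (6, 5)
  W3: need (1, 1) fits (6, 5); releases (2, 0), pool now (8, 5)
  W9: need (6, 1) fits (8, 5); releases (0, 1), pool now (8, 6)


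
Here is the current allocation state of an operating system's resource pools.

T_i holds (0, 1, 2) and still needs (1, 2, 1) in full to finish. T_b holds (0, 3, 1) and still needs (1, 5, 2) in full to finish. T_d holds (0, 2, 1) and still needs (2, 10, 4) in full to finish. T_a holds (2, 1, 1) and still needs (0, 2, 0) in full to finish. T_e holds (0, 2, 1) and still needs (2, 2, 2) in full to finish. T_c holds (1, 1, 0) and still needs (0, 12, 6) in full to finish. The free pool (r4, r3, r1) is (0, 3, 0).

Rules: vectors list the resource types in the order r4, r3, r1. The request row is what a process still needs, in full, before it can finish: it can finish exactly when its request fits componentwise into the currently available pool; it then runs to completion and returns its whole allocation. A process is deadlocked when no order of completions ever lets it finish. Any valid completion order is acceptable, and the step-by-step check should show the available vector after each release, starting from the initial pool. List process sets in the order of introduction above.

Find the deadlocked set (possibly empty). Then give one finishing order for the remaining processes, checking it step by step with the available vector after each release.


No process is deadlocked.
Key observation: starting with T_a, each completion frees enough for the next — no one is permanently blocked.
A valid finishing order for the others: T_a, T_i, T_e, T_b, T_d, T_c. Check, step by step:
  pool = (0, 3, 0)
  T_a needs (0, 2, 0) <= (0, 3, 0) -> finishes; pool += (2, 1, 1) = (2, 4, 1)
  T_i needs (1, 2, 1) <= (2, 4, 1) -> finishes; pool += (0, 1, 2) = (2, 5, 3)
  T_e needs (2, 2, 2) <= (2, 5, 3) -> finishes; pool += (0, 2, 1) = (2, 7, 4)
  T_b needs (1, 5, 2) <= (2, 7, 4) -> finishes; pool += (0, 3, 1) = (2, 10, 5)
  T_d needs (2, 10, 4) <= (2, 10, 5) -> finishes; pool += (0, 2, 1) = (2, 12, 6)
  T_c needs (0, 12, 6) <= (2, 12, 6) -> finishes; pool += (1, 1, 0) = (3, 13, 6)


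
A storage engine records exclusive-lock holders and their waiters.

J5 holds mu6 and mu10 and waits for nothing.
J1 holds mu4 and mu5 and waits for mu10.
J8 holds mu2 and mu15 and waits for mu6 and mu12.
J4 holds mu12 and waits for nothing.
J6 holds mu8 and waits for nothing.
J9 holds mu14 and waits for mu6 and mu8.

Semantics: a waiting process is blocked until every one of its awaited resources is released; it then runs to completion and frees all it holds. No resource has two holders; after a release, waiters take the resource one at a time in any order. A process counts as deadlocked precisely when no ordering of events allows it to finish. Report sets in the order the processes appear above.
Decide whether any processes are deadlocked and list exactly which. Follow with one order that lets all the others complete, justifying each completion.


The deadlocked set is empty.
Key observation: there is no circular wait here — follow any chain and it reaches a process that is free to run now.
The rest can finish in the order J5, J6, J4, J1, J8, J9.
Step-by-step check:
  run J5 (it waits on nothing); releases mu6 and mu10
  run J6 (it waits on nothing); releases mu8
  run J4 (it waits on nothing); releases mu12
  J1 waits on mu10 — all released -> runs and releases mu4 and mu5
  J8 waits on mu6 and mu12 — all released -> runs and releases mu2 and mu15
  J9 waits on mu6 and mu8 — all released -> runs and releases mu14


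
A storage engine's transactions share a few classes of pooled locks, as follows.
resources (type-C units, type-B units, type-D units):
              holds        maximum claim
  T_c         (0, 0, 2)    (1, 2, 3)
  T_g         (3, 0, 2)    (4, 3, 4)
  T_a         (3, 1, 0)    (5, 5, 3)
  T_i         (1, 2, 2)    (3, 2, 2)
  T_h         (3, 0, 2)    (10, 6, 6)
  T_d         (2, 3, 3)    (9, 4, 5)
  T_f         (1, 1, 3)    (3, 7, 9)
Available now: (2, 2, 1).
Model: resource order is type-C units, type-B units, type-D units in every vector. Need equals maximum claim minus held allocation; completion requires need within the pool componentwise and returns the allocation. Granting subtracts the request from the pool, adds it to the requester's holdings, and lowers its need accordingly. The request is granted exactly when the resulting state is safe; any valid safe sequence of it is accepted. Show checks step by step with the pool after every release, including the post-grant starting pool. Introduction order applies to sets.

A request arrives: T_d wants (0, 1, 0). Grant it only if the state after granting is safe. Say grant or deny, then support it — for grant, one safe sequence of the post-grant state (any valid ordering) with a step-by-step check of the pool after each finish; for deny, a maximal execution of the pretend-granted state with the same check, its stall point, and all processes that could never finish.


DENY — the pretend-granted state is unsafe.
Key observation: after T_i, T_c, T_g the pool peaks at (6, 3, 7), and each blocked process is short somewhere: T_a on type-B units; T_h on type-C units, type-B units; T_d on type-C units; T_f on type-B units.
Pretend the grant happened; the run T_i, T_c, T_g goes as far as possible. Verifying each step:
  pool = (2, 1, 1)
  run T_i (needs (2, 0, 0), free (2, 1, 1)); after release of (1, 2, 2) the pool is (3, 3, 3)
  run T_c (needs (1, 2, 1), free (3, 3, 3)); after release of (0, 0, 2) the pool is (3, 3, 5)
  run T_g (needs (1, 3, 2), free (3, 3, 5)); after release of (3, 0, 2) the pool is (6, 3, 7)
  T_a cannot run: need (2, 4, 3) vs free (6, 3, 7) (insufficient type-B units)
  T_h cannot run: need (7, 6, 4) vs free (6, 3, 7) (insufficient type-C units and type-B units)
  T_d cannot run: need (7, 0, 2) vs free (6, 3, 7) (insufficient type-C units)
  T_f cannot run: need (2, 6, 6) vs free (6, 3, 7) (insufficient type-B units)
Post-grant, the permanently blocked set is T_a, T_h, T_d and T_f.


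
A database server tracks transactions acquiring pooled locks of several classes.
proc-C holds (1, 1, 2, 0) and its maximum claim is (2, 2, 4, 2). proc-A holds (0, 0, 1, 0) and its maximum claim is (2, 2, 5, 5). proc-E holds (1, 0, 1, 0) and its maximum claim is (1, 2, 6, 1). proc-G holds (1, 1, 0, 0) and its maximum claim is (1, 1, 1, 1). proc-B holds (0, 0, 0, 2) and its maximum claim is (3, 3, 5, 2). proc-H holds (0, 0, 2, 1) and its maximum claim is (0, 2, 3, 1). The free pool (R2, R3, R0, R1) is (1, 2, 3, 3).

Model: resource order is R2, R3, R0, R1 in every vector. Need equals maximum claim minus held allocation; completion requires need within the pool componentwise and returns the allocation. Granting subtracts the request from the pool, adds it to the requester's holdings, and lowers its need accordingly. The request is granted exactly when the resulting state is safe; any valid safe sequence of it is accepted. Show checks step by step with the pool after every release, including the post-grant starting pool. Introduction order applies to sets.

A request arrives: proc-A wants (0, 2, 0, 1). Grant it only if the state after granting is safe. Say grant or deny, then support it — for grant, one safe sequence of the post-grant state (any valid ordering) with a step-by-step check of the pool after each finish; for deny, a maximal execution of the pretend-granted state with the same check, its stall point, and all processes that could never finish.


DENY — the pretend-granted state is unsafe.
Key observation: after proc-G, proc-C, proc-E, proc-H the pool peaks at (4, 2, 8, 3), and each blocked process is short somewhere: proc-A on R1; proc-B on R3.
Pretend the grant happened; the run proc-G, proc-C, proc-E, proc-H goes as far as possible. Verifying each step:
  pool = (1, 0, 3, 2)
  proc-G: need (0, 0, 1, 1) fits (1, 0, 3, 2); releases (1, 1, 0, 0), pool now (2, 1, 3, 2)
  proc-C: need (1, 1, 2, 2) fits (2, 1, 3, 2); releases (1, 1, 2, 0), pool now (3, 2, 5, 2)
  proc-E: need (0, 2, 5, 1) fits (3, 2, 5, 2); releases (1, 0, 1, 0), pool now (4, 2, 6, 2)
  proc-H: need (0, 2, 1, 0) fits (4, 2, 6, 2); releases (0, 0, 2, 1), pool now (4, 2, 8, 3)
  proc-A still needs (2, 0, 4, 4) but only (4, 2, 8, 3) is free — short on R1
  proc-B still needs (3, 3, 5, 0) but only (4, 2, 8, 3) is free — short on R3
Had the request been granted, proc-A and proc-B could never finish.


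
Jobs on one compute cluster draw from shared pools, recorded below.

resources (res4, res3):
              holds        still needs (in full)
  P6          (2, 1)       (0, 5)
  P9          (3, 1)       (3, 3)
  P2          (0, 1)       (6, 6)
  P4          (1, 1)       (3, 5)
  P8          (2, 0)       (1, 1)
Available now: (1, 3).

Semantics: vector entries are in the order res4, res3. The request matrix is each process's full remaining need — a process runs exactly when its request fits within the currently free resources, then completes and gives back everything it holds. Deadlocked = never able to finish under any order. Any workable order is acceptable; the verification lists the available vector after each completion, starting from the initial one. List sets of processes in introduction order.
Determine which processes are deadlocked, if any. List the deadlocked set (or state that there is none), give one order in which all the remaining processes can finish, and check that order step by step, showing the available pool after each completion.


Deadlocked: P6, P2 and P4.
Key observation: even finishing P8, P9 leaves just (6, 4) free — too little res3 for any of the remaining processes.
A valid finishing order for the others: P8, P9. Check, step by step:
  pool = (1, 3)
  run P8 (needs (1, 1), free (1, 3)); after release of (2, 0) the pool is (3, 3)
  run P9 (needs (3, 3), free (3, 3)); after release of (3, 1) the pool is (6, 4)
The blocked processes can never fit:
  blocked: P6 wants (0, 5), pool (6, 4) — not enough res3
  blocked: P2 wants (6, 6), pool (6, 4) — not enough res3
  blocked: P4 wants (3, 5), pool (6, 4) — not enough res3


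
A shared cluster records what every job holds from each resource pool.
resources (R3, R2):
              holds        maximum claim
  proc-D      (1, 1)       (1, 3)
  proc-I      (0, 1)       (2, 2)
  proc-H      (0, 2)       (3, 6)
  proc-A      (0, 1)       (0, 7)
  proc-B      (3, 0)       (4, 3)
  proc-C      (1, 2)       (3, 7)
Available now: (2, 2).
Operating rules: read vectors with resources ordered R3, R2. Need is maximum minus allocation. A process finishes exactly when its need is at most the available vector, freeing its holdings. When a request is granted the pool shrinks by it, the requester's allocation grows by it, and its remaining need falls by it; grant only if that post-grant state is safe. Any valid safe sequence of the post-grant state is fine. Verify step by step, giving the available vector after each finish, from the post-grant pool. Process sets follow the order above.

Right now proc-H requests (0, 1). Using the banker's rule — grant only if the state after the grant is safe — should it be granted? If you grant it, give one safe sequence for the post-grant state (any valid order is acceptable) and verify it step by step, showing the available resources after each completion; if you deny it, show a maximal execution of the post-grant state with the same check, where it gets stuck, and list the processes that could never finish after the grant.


GRANT: granting preserves safety; a valid post-grant sequence is proc-I, proc-D, proc-B, proc-H, proc-A, proc-C.
Key observation: even at the reduced pool (2, 1), proc-I fits immediately, so safety survives the grant.
Verifying the post-grant state step by step:
  pool = (2, 1)
  proc-I: need (2, 1) fits (2, 1); releases (0, 1), pool now (2, 2)
  proc-D: need (0, 2) fits (2, 2); releases (1, 1), pool now (3, 3)
  proc-B: need (1, 3) fits (3, 3); releases (3, 0), pool now (6, 3)
  proc-H: need (3, 3) fits (6, 3); releases (0, 3), pool now (6, 6)
  proc-A: need (0, 6) fits (6, 6); releases (0, 1), pool now (6, 7)
  proc-C: need (2, 5) fits (6, 7); releases (1, 2), pool now (7, 9)


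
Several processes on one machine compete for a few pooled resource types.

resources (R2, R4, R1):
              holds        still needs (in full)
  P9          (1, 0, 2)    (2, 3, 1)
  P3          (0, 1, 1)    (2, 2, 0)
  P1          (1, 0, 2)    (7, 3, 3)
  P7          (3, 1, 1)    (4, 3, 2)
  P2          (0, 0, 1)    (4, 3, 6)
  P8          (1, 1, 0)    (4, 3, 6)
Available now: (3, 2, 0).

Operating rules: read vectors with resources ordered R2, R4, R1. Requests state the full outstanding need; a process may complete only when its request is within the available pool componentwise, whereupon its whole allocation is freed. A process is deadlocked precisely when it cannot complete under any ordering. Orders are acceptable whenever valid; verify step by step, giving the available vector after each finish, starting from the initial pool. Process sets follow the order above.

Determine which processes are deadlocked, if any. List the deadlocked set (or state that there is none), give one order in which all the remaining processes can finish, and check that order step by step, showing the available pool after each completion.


The deadlocked set is empty.
Key observation: no deadlock: P3 fits now, and the freed resources carry the rest through.
A valid finishing order for the others: P3, P9, P7, P1, P8, P2. Verifying each step:
  pool = (3, 2, 0)
  run P3 (needs (2, 2, 0), free (3, 2, 0)); after release of (0, 1, 1) the pool is (3, 3, 1)
  run P9 (needs (2, 3, 1), free (3, 3, 1)); after release of (1, 0, 2) the pool is (4, 3, 3)
  run P7 (needs (4, 3, 2), free (4, 3, 3)); after release of (3, 1, 1) the pool is (7, 4, 4)
  run P1 (needs (7, 3, 3), free (7, 4, 4)); after release of (1, 0, 2) the pool is (8, 4, 6)
  run P8 (needs (4, 3, 6), free (8, 4, 6)); after release of (1, 1, 0) the pool is (9, 5, 6)
  run P2 (needs (4, 3, 6), free (9, 5, 6)); after release of (0, 0, 1) the pool is (9, 5, 7)


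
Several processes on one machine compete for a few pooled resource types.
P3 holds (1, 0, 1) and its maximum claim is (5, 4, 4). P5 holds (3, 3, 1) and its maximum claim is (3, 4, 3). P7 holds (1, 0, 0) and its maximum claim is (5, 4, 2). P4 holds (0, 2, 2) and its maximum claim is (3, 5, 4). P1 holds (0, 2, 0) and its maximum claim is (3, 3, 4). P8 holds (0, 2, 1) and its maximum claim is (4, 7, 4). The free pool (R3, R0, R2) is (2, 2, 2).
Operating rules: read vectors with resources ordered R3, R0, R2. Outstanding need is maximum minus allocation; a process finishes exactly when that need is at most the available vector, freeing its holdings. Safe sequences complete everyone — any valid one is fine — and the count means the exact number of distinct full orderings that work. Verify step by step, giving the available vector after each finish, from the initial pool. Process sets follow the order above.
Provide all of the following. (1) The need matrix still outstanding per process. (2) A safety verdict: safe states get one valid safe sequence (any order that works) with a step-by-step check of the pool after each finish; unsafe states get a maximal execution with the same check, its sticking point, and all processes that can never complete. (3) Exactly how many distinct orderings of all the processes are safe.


(1) Outstanding need per process (order R3, R0, R2):
  P3: (4, 4, 3)
  P5: (0, 1, 2)
  P7: (4, 4, 2)
  P4: (3, 3, 2)
  P1: (3, 1, 4)
  P8: (4, 5, 3)
(2) SAFE. One safe sequence: P5, P3, P4, P7, P8, P1.
Key observation: at P5 the run first touches a limit — (0, 1, 2) against (2, 2, 2), exact on a resource it actually requests.
Verifying each step:
  pool = (2, 2, 2)
  P5 needs (0, 1, 2) <= (2, 2, 2) -> finishes; pool += (3, 3, 1) = (5, 5, 3)
  P3 needs (4, 4, 3) <= (5, 5, 3) -> finishes; pool += (1, 0, 1) = (6, 5, 4)
  P4 needs (3, 3, 2) <= (6, 5, 4) -> finishes; pool += (0, 2, 2) = (6, 7, 6)
  P7 needs (4, 4, 2) <= (6, 7, 6) -> finishes; pool += (1, 0, 0) = (7, 7, 6)
  P8 needs (4, 5, 3) <= (7, 7, 6) -> finishes; pool += (0, 2, 1) = (7, 9, 7)
  P1 needs (3, 1, 4) <= (7, 9, 7) -> finishes; pool += (0, 2, 0) = (7, 11, 7)
(3) The exact count: 90 of the possible complete orderings are safe sequences.


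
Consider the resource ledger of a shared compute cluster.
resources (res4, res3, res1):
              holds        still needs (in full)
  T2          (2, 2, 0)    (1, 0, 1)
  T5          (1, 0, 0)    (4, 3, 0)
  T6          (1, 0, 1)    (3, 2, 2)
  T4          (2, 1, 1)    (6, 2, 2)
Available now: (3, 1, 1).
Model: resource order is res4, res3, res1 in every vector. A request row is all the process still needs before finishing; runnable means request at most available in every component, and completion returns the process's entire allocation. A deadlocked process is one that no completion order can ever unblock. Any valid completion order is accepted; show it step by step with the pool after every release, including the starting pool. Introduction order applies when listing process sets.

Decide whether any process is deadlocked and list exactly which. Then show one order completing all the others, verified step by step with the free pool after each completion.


The deadlocked set is T6 and T4.
Key observation: res1 is the bottleneck — with T2, T5 done the pool holds (6, 3, 1), short of every remaining need.
A valid finishing order for the others: T2, T5. Walking it through:
  pool = (3, 1, 1)
  T2 needs (1, 0, 1) <= (3, 1, 1) -> finishes; pool += (2, 2, 0) = (5, 3, 1)
  T5 needs (4, 3, 0) <= (5, 3, 1) -> finishes; pool += (1, 0, 0) = (6, 3, 1)
None of the blocked processes ever fits:
  T6 cannot run: need (3, 2, 2) vs free (6, 3, 1) (insufficient res1)
  T4 cannot run: need (6, 2, 2) vs free (6, 3, 1) (insufficient res1)


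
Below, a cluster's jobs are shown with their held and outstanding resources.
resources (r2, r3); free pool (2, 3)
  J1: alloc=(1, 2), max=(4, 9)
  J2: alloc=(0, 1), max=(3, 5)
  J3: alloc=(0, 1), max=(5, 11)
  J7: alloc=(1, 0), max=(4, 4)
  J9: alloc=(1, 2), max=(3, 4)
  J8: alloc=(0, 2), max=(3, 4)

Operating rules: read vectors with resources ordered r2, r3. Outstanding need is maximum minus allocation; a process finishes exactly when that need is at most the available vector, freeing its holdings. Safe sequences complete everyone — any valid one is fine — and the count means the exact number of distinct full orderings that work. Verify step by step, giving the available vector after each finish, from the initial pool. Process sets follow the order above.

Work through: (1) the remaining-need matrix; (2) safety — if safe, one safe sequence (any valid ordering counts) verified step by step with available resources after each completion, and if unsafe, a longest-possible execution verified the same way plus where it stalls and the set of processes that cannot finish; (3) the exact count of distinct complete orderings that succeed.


(1) Outstanding need per process (order r2, r3):
  J1: (3, 7)
  J2: (3, 4)
  J3: (5, 10)
  J7: (3, 4)
  J9: (2, 2)
  J8: (3, 2)
(2) SAFE, for example via the order J9, J7, J8, J1, J2, J3.
Key observation: the first exact fit in this order is J9 — it needs (2, 2) with (2, 3) free, meeting a requested resource to the last unit.
Step-by-step check:
  pool = (2, 3)
  J9 needs (2, 2) <= (2, 3) -> finishes; pool += (1, 2) = (3, 5)
  J7 needs (3, 4) <= (3, 5) -> finishes; pool += (1, 0) = (4, 5)
  J8 needs (3, 2) <= (4, 5) -> finishes; pool += (0, 2) = (4, 7)
  J1 needs (3, 7) <= (4, 7) -> finishes; pool += (1, 2) = (5, 9)
  J2 needs (3, 4) <= (5, 9) -> finishes; pool += (0, 1) = (5, 10)
  J3 needs (5, 10) <= (5, 10) -> finishes; pool += (0, 1) = (5, 11)
(3) Exactly 12 of the possible complete orderings are safe sequences.


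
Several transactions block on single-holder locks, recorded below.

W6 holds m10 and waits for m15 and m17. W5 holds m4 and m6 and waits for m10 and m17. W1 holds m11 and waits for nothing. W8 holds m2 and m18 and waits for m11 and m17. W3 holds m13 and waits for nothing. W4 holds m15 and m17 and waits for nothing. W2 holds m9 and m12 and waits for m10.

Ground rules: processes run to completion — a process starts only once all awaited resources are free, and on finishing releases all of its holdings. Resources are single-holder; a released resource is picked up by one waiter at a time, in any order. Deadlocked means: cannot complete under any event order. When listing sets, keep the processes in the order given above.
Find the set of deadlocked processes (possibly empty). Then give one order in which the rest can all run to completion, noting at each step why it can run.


Nothing here is deadlocked.
Key observation: no waiting chain loops back on itself — every chain ends at a process that waits on nothing, so everyone eventually runs.
The rest can finish in the order W3, W4, W6, W5, W1, W8, W2.
Check, step by step:
  W3 waits on nothing -> runs at once and releases m13
  W4 waits on nothing -> runs at once and releases m15 and m17
  W6: everything it awaited (m15 and m17) is free; runs, freeing m10
  W5: everything it awaited (m10 and m17) is free; runs, freeing m4 and m6
  W1 waits on nothing -> runs at once and releases m11
  W8: everything it awaited (m11 and m17) is free; runs, freeing m2 and m18
  W2: everything it awaited (m10) is free; runs, freeing m9 and m12


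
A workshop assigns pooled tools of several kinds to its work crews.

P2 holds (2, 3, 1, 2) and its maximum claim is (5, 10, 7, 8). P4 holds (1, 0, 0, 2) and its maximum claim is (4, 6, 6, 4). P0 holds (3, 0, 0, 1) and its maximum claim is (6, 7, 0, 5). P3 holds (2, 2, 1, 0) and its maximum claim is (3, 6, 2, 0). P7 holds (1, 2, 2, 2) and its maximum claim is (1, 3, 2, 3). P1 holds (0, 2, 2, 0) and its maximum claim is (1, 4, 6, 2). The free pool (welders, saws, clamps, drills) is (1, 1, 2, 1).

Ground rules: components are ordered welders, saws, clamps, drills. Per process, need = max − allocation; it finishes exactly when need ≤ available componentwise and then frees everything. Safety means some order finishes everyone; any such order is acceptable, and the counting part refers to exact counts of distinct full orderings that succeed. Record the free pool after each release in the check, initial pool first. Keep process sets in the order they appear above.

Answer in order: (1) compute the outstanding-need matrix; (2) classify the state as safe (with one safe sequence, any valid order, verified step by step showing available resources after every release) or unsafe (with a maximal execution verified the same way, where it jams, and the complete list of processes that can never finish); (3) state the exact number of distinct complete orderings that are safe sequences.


(1) Remaining need (order welders, saws, clamps, drills):
  P2: (3, 7, 6, 6)
  P4: (3, 6, 6, 2)
  P0: (3, 7, 0, 4)
  P3: (1, 4, 1, 0)
  P7: (0, 1, 0, 1)
  P1: (1, 2, 4, 2)
(2) The state is SAFE; one workable sequence: P7, P1, P3, P4, P0, P2.
Key observation: reading the order forward, P7 is the first process whose need (0, 1, 0, 1) meets the free pool (1, 1, 2, 1) exactly on a resource it requests.
Verifying each step:
  pool = (1, 1, 2, 1)
  P7: need (0, 1, 0, 1) fits (1, 1, 2, 1); releases (1, 2, 2, 2), pool now (2, 3, 4, 3)
  P1: need (1, 2, 4, 2) fits (2, 3, 4, 3); releases (0, 2, 2, 0), pool now (2, 5, 6, 3)
  P3: need (1, 4, 1, 0) fits (2, 5, 6, 3); releases (2, 2, 1, 0), pool now (4, 7, 7, 3)
  P4: need (3, 6, 6, 2) fits (4, 7, 7, 3); releases (1, 0, 0, 2), pool now (5, 7, 7, 5)
  P0: need (3, 7, 0, 4) fits (5, 7, 7, 5); releases (3, 0, 0, 1), pool now (8, 7, 7, 6)
  P2: need (3, 7, 6, 6) fits (8, 7, 7, 6); releases (2, 3, 1, 2), pool now (10, 10, 8, 8)
(3) Precisely 1 of the possible complete orderings is a safe sequence.


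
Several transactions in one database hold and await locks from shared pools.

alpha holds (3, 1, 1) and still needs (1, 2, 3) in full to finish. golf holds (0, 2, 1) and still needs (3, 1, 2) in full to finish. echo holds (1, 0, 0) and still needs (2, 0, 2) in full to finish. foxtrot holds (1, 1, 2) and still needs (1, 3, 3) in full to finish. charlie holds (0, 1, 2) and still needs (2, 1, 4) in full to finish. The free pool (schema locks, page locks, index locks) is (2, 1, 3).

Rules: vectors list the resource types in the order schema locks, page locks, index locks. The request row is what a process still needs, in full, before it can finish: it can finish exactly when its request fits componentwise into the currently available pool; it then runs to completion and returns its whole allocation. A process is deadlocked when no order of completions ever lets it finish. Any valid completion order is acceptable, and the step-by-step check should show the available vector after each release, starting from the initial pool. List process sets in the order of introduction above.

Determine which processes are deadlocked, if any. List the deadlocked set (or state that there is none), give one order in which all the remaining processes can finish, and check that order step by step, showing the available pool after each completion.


No process is deadlocked.
Key observation: starting with echo, each completion frees enough for the next — no one is permanently blocked.
A valid finishing order for the others: echo, golf, charlie, foxtrot, alpha. Verifying each step:
  pool = (2, 1, 3)
  echo needs (2, 0, 2) <= (2, 1, 3) -> finishes; pool += (1, 0, 0) = (3, 1, 3)
  golf needs (3, 1, 2) <= (3, 1, 3) -> finishes; pool += (0, 2, 1) = (3, 3, 4)
  charlie needs (2, 1, 4) <= (3, 3, 4) -> finishes; pool += (0, 1, 2) = (3, 4, 6)
  foxtrot needs (1, 3, 3) <= (3, 4, 6) -> finishes; pool += (1, 1, 2) = (4, 5, 8)
  alpha needs (1, 2, 3) <= (4, 5, 8) -> finishes; pool += (3, 1, 1) = (7, 6, 9)


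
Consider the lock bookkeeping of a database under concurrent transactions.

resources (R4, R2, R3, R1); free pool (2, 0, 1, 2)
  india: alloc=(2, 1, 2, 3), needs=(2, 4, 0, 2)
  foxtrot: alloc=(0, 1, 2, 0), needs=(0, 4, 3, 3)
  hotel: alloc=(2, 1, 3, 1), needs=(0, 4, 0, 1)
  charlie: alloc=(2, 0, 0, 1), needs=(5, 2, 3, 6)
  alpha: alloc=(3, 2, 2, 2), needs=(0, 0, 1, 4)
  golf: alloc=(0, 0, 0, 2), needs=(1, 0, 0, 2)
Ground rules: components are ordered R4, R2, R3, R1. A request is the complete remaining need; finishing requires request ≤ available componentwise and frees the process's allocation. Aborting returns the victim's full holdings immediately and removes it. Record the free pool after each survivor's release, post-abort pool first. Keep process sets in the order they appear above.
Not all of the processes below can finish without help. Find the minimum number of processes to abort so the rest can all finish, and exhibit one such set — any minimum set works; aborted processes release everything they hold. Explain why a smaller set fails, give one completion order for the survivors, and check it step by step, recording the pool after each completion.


The answer: abort foxtrot and hotel.
Key observation: aborting foxtrot and hotel returns (2, 2, 5, 1), and india — hopeless before — runs at step 4 with the returned capacity in the pool.
Why nothing smaller works — every single abort fails: india alone leaves foxtrot blocked (short on R2); foxtrot alone leaves india blocked (short on R2); hotel alone leaves india blocked (short on R2); charlie alone leaves india blocked (short on R2); alpha alone leaves india blocked (short on R2); golf alone leaves india blocked (short on R2).
One survivor order: golf, alpha, charlie, india. Walking it through (post-abort pool first):
  pool = (4, 2, 6, 3)
  golf: need (1, 0, 0, 2) fits (4, 2, 6, 3); releases (0, 0, 0, 2), pool now (4, 2, 6, 5)
  alpha: need (0, 0, 1, 4) fits (4, 2, 6, 5); releases (3, 2, 2, 2), pool now (7, 4, 8, 7)
  charlie: need (5, 2, 3, 6) fits (7, 4, 8, 7); releases (2, 0, 0, 1), pool now (9, 4, 8, 8)
  india: need (2, 4, 0, 2) fits (9, 4, 8, 8); releases (2, 1, 2, 3), pool now (11, 5, 10, 11)


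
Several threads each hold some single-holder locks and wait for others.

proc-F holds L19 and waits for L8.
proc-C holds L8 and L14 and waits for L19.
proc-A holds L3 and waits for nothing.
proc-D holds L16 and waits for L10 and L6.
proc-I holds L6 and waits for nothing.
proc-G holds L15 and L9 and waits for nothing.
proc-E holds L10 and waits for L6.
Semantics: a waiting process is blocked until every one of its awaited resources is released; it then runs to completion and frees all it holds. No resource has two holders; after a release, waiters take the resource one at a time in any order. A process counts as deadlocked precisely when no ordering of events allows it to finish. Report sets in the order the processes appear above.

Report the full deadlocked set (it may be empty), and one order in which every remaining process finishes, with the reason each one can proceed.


The deadlocked set is proc-F and proc-C.
Key observation: the wait chain closes on itself along proc-F -> proc-C -> proc-F; no other process is dragged down with it.
The rest can finish in the order proc-I, proc-E, proc-G, proc-D, proc-A.
Walking it through:
  proc-I: no waits; runs immediately, freeing L6
  run proc-E (all its waits — L6 — are resolved); releases L10
  proc-G: no waits; runs immediately, freeing L15 and L9
  run proc-D (all its waits — L10 and L6 — are resolved); releases L16
  proc-A: no waits; runs immediately, freeing L3
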